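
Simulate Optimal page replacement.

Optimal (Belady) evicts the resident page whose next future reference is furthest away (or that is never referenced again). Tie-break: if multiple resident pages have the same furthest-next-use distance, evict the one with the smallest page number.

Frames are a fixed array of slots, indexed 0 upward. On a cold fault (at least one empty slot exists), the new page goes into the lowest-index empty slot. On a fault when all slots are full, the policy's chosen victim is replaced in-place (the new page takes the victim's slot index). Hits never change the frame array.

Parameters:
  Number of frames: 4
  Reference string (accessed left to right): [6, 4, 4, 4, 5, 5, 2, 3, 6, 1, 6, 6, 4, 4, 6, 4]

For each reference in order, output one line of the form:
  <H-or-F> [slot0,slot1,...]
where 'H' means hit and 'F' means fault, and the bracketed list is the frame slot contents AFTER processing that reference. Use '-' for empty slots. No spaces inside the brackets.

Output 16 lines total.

F [6,-,-,-]
F [6,4,-,-]
H [6,4,-,-]
H [6,4,-,-]
F [6,4,5,-]
H [6,4,5,-]
F [6,4,5,2]
F [6,4,5,3]
H [6,4,5,3]
F [6,4,5,1]
H [6,4,5,1]
H [6,4,5,1]
H [6,4,5,1]
H [6,4,5,1]
H [6,4,5,1]
H [6,4,5,1]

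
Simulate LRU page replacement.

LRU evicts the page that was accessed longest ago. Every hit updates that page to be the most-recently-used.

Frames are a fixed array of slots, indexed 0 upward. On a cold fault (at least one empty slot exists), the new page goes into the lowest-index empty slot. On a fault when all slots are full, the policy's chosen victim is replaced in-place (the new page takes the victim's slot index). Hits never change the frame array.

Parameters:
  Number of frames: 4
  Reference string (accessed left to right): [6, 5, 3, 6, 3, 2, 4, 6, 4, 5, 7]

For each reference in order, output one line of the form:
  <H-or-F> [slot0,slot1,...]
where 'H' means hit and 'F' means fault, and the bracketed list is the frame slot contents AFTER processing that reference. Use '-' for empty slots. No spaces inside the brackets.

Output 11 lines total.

F [6,-,-,-]
F [6,5,-,-]
F [6,5,3,-]
H [6,5,3,-]
H [6,5,3,-]
F [6,5,3,2]
F [6,4,3,2]
H [6,4,3,2]
H [6,4,3,2]
F [6,4,5,2]
F [6,4,5,7]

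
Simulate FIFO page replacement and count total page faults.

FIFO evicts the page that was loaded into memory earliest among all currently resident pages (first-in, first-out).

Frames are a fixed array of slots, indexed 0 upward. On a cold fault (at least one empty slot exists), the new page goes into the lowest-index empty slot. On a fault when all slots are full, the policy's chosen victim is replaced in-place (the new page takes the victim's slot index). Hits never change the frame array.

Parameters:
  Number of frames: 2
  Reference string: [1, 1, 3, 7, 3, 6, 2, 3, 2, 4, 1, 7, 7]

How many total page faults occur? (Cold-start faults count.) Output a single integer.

Answer: 9

Derivation:
Step 0: ref 1 → FAULT, frames=[1,-]
Step 1: ref 1 → HIT, frames=[1,-]
Step 2: ref 3 → FAULT, frames=[1,3]
Step 3: ref 7 → FAULT (evict 1), frames=[7,3]
Step 4: ref 3 → HIT, frames=[7,3]
Step 5: ref 6 → FAULT (evict 3), frames=[7,6]
Step 6: ref 2 → FAULT (evict 7), frames=[2,6]
Step 7: ref 3 → FAULT (evict 6), frames=[2,3]
Step 8: ref 2 → HIT, frames=[2,3]
Step 9: ref 4 → FAULT (evict 2), frames=[4,3]
Step 10: ref 1 → FAULT (evict 3), frames=[4,1]
Step 11: ref 7 → FAULT (evict 4), frames=[7,1]
Step 12: ref 7 → HIT, frames=[7,1]
Total faults: 9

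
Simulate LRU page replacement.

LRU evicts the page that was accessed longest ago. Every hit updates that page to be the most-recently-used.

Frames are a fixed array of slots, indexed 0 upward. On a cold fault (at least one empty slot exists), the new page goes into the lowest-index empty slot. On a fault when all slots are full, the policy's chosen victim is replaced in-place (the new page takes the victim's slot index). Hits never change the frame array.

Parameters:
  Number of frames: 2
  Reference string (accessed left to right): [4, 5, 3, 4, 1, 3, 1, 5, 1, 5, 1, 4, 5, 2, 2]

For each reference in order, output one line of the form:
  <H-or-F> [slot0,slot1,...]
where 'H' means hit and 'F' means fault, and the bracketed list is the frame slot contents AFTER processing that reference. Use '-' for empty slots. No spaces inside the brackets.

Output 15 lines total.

F [4,-]
F [4,5]
F [3,5]
F [3,4]
F [1,4]
F [1,3]
H [1,3]
F [1,5]
H [1,5]
H [1,5]
H [1,5]
F [1,4]
F [5,4]
F [5,2]
H [5,2]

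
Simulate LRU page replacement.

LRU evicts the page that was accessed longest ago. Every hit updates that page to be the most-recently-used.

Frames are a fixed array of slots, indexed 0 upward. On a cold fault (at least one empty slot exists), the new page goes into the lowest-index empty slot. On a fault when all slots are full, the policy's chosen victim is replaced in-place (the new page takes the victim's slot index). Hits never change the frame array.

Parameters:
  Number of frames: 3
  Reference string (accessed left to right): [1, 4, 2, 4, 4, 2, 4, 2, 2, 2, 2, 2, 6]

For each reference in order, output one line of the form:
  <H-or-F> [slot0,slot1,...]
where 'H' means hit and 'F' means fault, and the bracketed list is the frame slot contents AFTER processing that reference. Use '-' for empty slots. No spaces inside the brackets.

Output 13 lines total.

F [1,-,-]
F [1,4,-]
F [1,4,2]
H [1,4,2]
H [1,4,2]
H [1,4,2]
H [1,4,2]
H [1,4,2]
H [1,4,2]
H [1,4,2]
H [1,4,2]
H [1,4,2]
F [6,4,2]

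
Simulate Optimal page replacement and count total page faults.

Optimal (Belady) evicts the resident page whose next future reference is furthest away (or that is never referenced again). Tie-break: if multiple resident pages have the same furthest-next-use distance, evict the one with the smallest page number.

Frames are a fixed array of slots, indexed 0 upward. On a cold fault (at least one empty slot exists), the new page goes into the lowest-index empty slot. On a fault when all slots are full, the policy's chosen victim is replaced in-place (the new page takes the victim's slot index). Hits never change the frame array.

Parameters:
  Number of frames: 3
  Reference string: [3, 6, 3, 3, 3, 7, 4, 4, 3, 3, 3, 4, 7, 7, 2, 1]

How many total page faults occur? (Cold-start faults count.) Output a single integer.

Answer: 6

Derivation:
Step 0: ref 3 → FAULT, frames=[3,-,-]
Step 1: ref 6 → FAULT, frames=[3,6,-]
Step 2: ref 3 → HIT, frames=[3,6,-]
Step 3: ref 3 → HIT, frames=[3,6,-]
Step 4: ref 3 → HIT, frames=[3,6,-]
Step 5: ref 7 → FAULT, frames=[3,6,7]
Step 6: ref 4 → FAULT (evict 6), frames=[3,4,7]
Step 7: ref 4 → HIT, frames=[3,4,7]
Step 8: ref 3 → HIT, frames=[3,4,7]
Step 9: ref 3 → HIT, frames=[3,4,7]
Step 10: ref 3 → HIT, frames=[3,4,7]
Step 11: ref 4 → HIT, frames=[3,4,7]
Step 12: ref 7 → HIT, frames=[3,4,7]
Step 13: ref 7 → HIT, frames=[3,4,7]
Step 14: ref 2 → FAULT (evict 3), frames=[2,4,7]
Step 15: ref 1 → FAULT (evict 2), frames=[1,4,7]
Total faults: 6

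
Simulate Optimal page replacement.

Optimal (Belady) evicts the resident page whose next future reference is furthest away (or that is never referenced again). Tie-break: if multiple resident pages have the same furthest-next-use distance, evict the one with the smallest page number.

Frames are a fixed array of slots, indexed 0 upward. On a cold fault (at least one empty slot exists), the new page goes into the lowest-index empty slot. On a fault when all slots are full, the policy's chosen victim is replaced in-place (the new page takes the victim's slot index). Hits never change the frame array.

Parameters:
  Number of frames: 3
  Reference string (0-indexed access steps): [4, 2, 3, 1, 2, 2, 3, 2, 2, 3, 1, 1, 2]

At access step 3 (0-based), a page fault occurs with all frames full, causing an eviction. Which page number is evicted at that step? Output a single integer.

Answer: 4

Derivation:
Step 0: ref 4 -> FAULT, frames=[4,-,-]
Step 1: ref 2 -> FAULT, frames=[4,2,-]
Step 2: ref 3 -> FAULT, frames=[4,2,3]
Step 3: ref 1 -> FAULT, evict 4, frames=[1,2,3]
At step 3: evicted page 4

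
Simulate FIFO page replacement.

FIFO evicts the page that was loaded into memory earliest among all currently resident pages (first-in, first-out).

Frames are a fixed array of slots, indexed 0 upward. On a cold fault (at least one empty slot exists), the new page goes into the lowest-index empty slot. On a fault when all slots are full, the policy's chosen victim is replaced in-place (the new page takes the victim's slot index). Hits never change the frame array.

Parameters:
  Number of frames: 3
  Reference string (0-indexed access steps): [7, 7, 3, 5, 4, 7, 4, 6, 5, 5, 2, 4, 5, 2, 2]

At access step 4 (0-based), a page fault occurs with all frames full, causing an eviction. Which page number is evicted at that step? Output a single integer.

Answer: 7

Derivation:
Step 0: ref 7 -> FAULT, frames=[7,-,-]
Step 1: ref 7 -> HIT, frames=[7,-,-]
Step 2: ref 3 -> FAULT, frames=[7,3,-]
Step 3: ref 5 -> FAULT, frames=[7,3,5]
Step 4: ref 4 -> FAULT, evict 7, frames=[4,3,5]
At step 4: evicted page 7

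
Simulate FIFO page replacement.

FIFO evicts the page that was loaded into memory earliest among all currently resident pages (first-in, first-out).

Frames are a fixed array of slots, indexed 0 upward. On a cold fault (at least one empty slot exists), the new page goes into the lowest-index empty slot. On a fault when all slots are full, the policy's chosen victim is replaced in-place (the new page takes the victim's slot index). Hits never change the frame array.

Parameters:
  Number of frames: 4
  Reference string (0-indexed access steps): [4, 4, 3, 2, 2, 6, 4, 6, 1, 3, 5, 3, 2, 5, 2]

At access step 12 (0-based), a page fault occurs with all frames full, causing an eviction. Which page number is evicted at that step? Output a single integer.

Answer: 6

Derivation:
Step 0: ref 4 -> FAULT, frames=[4,-,-,-]
Step 1: ref 4 -> HIT, frames=[4,-,-,-]
Step 2: ref 3 -> FAULT, frames=[4,3,-,-]
Step 3: ref 2 -> FAULT, frames=[4,3,2,-]
Step 4: ref 2 -> HIT, frames=[4,3,2,-]
Step 5: ref 6 -> FAULT, frames=[4,3,2,6]
Step 6: ref 4 -> HIT, frames=[4,3,2,6]
Step 7: ref 6 -> HIT, frames=[4,3,2,6]
Step 8: ref 1 -> FAULT, evict 4, frames=[1,3,2,6]
Step 9: ref 3 -> HIT, frames=[1,3,2,6]
Step 10: ref 5 -> FAULT, evict 3, frames=[1,5,2,6]
Step 11: ref 3 -> FAULT, evict 2, frames=[1,5,3,6]
Step 12: ref 2 -> FAULT, evict 6, frames=[1,5,3,2]
At step 12: evicted page 6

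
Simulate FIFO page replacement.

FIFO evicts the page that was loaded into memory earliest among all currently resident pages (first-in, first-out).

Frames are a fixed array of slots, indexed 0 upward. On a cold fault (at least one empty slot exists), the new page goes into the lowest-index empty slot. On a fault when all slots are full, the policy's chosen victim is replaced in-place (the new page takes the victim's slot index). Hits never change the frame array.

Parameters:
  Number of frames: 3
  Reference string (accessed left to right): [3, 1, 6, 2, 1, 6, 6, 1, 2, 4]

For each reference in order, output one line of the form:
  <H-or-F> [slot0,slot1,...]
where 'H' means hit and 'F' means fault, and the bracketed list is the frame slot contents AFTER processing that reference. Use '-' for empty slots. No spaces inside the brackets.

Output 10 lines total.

F [3,-,-]
F [3,1,-]
F [3,1,6]
F [2,1,6]
H [2,1,6]
H [2,1,6]
H [2,1,6]
H [2,1,6]
H [2,1,6]
F [2,4,6]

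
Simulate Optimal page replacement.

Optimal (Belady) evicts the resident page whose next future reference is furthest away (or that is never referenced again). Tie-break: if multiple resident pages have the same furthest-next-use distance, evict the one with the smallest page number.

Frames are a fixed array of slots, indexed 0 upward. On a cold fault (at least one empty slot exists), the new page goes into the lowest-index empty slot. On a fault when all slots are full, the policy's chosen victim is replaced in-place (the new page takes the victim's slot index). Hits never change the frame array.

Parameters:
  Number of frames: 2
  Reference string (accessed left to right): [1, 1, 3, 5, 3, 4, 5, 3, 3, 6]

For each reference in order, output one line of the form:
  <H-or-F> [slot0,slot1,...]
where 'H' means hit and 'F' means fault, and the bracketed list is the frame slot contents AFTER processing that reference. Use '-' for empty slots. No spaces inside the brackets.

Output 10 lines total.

F [1,-]
H [1,-]
F [1,3]
F [5,3]
H [5,3]
F [5,4]
H [5,4]
F [5,3]
H [5,3]
F [5,6]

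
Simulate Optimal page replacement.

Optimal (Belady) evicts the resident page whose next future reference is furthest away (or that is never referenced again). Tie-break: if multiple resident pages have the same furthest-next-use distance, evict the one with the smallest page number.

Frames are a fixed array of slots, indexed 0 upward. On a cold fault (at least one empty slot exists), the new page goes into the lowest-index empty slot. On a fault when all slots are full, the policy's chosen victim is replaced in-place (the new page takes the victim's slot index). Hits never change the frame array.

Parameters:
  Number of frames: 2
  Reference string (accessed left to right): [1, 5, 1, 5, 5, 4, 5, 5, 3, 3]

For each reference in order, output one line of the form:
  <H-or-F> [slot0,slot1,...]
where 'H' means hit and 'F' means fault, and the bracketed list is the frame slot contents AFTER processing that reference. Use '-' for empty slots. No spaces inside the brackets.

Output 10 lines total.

F [1,-]
F [1,5]
H [1,5]
H [1,5]
H [1,5]
F [4,5]
H [4,5]
H [4,5]
F [3,5]
H [3,5]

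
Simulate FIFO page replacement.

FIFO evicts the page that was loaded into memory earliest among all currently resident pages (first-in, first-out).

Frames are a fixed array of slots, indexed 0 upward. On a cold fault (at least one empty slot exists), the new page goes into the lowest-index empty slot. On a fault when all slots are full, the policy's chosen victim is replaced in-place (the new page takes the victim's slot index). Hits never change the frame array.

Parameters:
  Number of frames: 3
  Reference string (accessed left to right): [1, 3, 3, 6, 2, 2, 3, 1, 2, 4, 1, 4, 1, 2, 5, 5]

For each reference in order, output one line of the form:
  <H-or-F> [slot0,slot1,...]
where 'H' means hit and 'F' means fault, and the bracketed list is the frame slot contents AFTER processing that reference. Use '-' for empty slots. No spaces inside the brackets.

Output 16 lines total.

F [1,-,-]
F [1,3,-]
H [1,3,-]
F [1,3,6]
F [2,3,6]
H [2,3,6]
H [2,3,6]
F [2,1,6]
H [2,1,6]
F [2,1,4]
H [2,1,4]
H [2,1,4]
H [2,1,4]
H [2,1,4]
F [5,1,4]
H [5,1,4]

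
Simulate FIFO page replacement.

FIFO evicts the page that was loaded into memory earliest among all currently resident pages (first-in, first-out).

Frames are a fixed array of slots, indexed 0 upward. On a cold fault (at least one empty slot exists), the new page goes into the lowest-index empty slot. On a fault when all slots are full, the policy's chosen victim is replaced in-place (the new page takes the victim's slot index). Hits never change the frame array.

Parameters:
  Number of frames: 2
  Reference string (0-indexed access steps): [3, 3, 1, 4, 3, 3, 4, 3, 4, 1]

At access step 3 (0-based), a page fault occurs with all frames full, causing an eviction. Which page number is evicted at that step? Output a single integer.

Answer: 3

Derivation:
Step 0: ref 3 -> FAULT, frames=[3,-]
Step 1: ref 3 -> HIT, frames=[3,-]
Step 2: ref 1 -> FAULT, frames=[3,1]
Step 3: ref 4 -> FAULT, evict 3, frames=[4,1]
At step 3: evicted page 3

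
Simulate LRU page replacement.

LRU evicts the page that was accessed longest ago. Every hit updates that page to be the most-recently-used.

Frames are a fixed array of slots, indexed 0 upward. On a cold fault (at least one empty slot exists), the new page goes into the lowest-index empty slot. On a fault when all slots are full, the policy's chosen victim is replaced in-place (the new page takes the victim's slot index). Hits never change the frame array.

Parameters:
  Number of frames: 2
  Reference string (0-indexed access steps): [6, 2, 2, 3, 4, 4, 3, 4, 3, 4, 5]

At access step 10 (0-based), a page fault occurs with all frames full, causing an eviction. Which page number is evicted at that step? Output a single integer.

Answer: 3

Derivation:
Step 0: ref 6 -> FAULT, frames=[6,-]
Step 1: ref 2 -> FAULT, frames=[6,2]
Step 2: ref 2 -> HIT, frames=[6,2]
Step 3: ref 3 -> FAULT, evict 6, frames=[3,2]
Step 4: ref 4 -> FAULT, evict 2, frames=[3,4]
Step 5: ref 4 -> HIT, frames=[3,4]
Step 6: ref 3 -> HIT, frames=[3,4]
Step 7: ref 4 -> HIT, frames=[3,4]
Step 8: ref 3 -> HIT, frames=[3,4]
Step 9: ref 4 -> HIT, frames=[3,4]
Step 10: ref 5 -> FAULT, evict 3, frames=[5,4]
At step 10: evicted page 3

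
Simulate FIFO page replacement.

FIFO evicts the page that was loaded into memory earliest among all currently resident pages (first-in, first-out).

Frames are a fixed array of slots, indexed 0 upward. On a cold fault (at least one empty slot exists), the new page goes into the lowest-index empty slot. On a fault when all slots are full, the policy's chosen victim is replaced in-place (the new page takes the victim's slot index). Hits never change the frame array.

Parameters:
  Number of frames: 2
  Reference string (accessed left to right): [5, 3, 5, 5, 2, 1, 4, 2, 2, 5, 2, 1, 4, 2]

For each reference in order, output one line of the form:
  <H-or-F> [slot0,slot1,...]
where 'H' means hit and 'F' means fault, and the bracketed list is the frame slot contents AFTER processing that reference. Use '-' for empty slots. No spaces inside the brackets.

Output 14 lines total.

F [5,-]
F [5,3]
H [5,3]
H [5,3]
F [2,3]
F [2,1]
F [4,1]
F [4,2]
H [4,2]
F [5,2]
H [5,2]
F [5,1]
F [4,1]
F [4,2]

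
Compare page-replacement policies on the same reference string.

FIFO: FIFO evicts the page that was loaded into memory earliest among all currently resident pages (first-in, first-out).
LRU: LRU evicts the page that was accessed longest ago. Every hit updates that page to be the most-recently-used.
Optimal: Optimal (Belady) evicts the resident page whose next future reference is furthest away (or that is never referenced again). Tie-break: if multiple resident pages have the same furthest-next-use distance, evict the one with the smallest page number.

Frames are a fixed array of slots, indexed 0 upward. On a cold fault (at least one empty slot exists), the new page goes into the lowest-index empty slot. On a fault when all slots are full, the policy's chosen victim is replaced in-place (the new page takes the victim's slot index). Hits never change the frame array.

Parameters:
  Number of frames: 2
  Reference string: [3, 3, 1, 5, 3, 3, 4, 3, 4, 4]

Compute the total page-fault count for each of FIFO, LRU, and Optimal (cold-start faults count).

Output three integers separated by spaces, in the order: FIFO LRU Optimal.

--- FIFO ---
  step 0: ref 3 -> FAULT, frames=[3,-] (faults so far: 1)
  step 1: ref 3 -> HIT, frames=[3,-] (faults so far: 1)
  step 2: ref 1 -> FAULT, frames=[3,1] (faults so far: 2)
  step 3: ref 5 -> FAULT, evict 3, frames=[5,1] (faults so far: 3)
  step 4: ref 3 -> FAULT, evict 1, frames=[5,3] (faults so far: 4)
  step 5: ref 3 -> HIT, frames=[5,3] (faults so far: 4)
  step 6: ref 4 -> FAULT, evict 5, frames=[4,3] (faults so far: 5)
  step 7: ref 3 -> HIT, frames=[4,3] (faults so far: 5)
  step 8: ref 4 -> HIT, frames=[4,3] (faults so far: 5)
  step 9: ref 4 -> HIT, frames=[4,3] (faults so far: 5)
  FIFO total faults: 5
--- LRU ---
  step 0: ref 3 -> FAULT, frames=[3,-] (faults so far: 1)
  step 1: ref 3 -> HIT, frames=[3,-] (faults so far: 1)
  step 2: ref 1 -> FAULT, frames=[3,1] (faults so far: 2)
  step 3: ref 5 -> FAULT, evict 3, frames=[5,1] (faults so far: 3)
  step 4: ref 3 -> FAULT, evict 1, frames=[5,3] (faults so far: 4)
  step 5: ref 3 -> HIT, frames=[5,3] (faults so far: 4)
  step 6: ref 4 -> FAULT, evict 5, frames=[4,3] (faults so far: 5)
  step 7: ref 3 -> HIT, frames=[4,3] (faults so far: 5)
  step 8: ref 4 -> HIT, frames=[4,3] (faults so far: 5)
  step 9: ref 4 -> HIT, frames=[4,3] (faults so far: 5)
  LRU total faults: 5
--- Optimal ---
  step 0: ref 3 -> FAULT, frames=[3,-] (faults so far: 1)
  step 1: ref 3 -> HIT, frames=[3,-] (faults so far: 1)
  step 2: ref 1 -> FAULT, frames=[3,1] (faults so far: 2)
  step 3: ref 5 -> FAULT, evict 1, frames=[3,5] (faults so far: 3)
  step 4: ref 3 -> HIT, frames=[3,5] (faults so far: 3)
  step 5: ref 3 -> HIT, frames=[3,5] (faults so far: 3)
  step 6: ref 4 -> FAULT, evict 5, frames=[3,4] (faults so far: 4)
  step 7: ref 3 -> HIT, frames=[3,4] (faults so far: 4)
  step 8: ref 4 -> HIT, frames=[3,4] (faults so far: 4)
  step 9: ref 4 -> HIT, frames=[3,4] (faults so far: 4)
  Optimal total faults: 4

Answer: 5 5 4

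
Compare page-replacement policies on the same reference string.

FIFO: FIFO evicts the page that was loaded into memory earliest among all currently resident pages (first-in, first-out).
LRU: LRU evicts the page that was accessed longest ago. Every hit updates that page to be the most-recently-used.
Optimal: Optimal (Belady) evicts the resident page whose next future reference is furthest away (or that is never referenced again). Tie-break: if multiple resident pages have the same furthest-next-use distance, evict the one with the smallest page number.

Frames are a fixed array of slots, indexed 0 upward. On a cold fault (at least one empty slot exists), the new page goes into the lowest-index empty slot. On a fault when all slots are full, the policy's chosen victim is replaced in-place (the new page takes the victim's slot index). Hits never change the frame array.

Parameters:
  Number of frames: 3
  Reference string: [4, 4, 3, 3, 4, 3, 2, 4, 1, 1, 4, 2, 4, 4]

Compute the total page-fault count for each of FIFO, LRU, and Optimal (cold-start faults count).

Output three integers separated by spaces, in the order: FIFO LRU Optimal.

Answer: 5 4 4

Derivation:
--- FIFO ---
  step 0: ref 4 -> FAULT, frames=[4,-,-] (faults so far: 1)
  step 1: ref 4 -> HIT, frames=[4,-,-] (faults so far: 1)
  step 2: ref 3 -> FAULT, frames=[4,3,-] (faults so far: 2)
  step 3: ref 3 -> HIT, frames=[4,3,-] (faults so far: 2)
  step 4: ref 4 -> HIT, frames=[4,3,-] (faults so far: 2)
  step 5: ref 3 -> HIT, frames=[4,3,-] (faults so far: 2)
  step 6: ref 2 -> FAULT, frames=[4,3,2] (faults so far: 3)
  step 7: ref 4 -> HIT, frames=[4,3,2] (faults so far: 3)
  step 8: ref 1 -> FAULT, evict 4, frames=[1,3,2] (faults so far: 4)
  step 9: ref 1 -> HIT, frames=[1,3,2] (faults so far: 4)
  step 10: ref 4 -> FAULT, evict 3, frames=[1,4,2] (faults so far: 5)
  step 11: ref 2 -> HIT, frames=[1,4,2] (faults so far: 5)
  step 12: ref 4 -> HIT, frames=[1,4,2] (faults so far: 5)
  step 13: ref 4 -> HIT, frames=[1,4,2] (faults so far: 5)
  FIFO total faults: 5
--- LRU ---
  step 0: ref 4 -> FAULT, frames=[4,-,-] (faults so far: 1)
  step 1: ref 4 -> HIT, frames=[4,-,-] (faults so far: 1)
  step 2: ref 3 -> FAULT, frames=[4,3,-] (faults so far: 2)
  step 3: ref 3 -> HIT, frames=[4,3,-] (faults so far: 2)
  step 4: ref 4 -> HIT, frames=[4,3,-] (faults so far: 2)
  step 5: ref 3 -> HIT, frames=[4,3,-] (faults so far: 2)
  step 6: ref 2 -> FAULT, frames=[4,3,2] (faults so far: 3)
  step 7: ref 4 -> HIT, frames=[4,3,2] (faults so far: 3)
  step 8: ref 1 -> FAULT, evict 3, frames=[4,1,2] (faults so far: 4)
  step 9: ref 1 -> HIT, frames=[4,1,2] (faults so far: 4)
  step 10: ref 4 -> HIT, frames=[4,1,2] (faults so far: 4)
  step 11: ref 2 -> HIT, frames=[4,1,2] (faults so far: 4)
  step 12: ref 4 -> HIT, frames=[4,1,2] (faults so far: 4)
  step 13: ref 4 -> HIT, frames=[4,1,2] (faults so far: 4)
  LRU total faults: 4
--- Optimal ---
  step 0: ref 4 -> FAULT, frames=[4,-,-] (faults so far: 1)
  step 1: ref 4 -> HIT, frames=[4,-,-] (faults so far: 1)
  step 2: ref 3 -> FAULT, frames=[4,3,-] (faults so far: 2)
  step 3: ref 3 -> HIT, frames=[4,3,-] (faults so far: 2)
  step 4: ref 4 -> HIT, frames=[4,3,-] (faults so far: 2)
  step 5: ref 3 -> HIT, frames=[4,3,-] (faults so far: 2)
  step 6: ref 2 -> FAULT, frames=[4,3,2] (faults so far: 3)
  step 7: ref 4 -> HIT, frames=[4,3,2] (faults so far: 3)
  step 8: ref 1 -> FAULT, evict 3, frames=[4,1,2] (faults so far: 4)
  step 9: ref 1 -> HIT, frames=[4,1,2] (faults so far: 4)
  step 10: ref 4 -> HIT, frames=[4,1,2] (faults so far: 4)
  step 11: ref 2 -> HIT, frames=[4,1,2] (faults so far: 4)
  step 12: ref 4 -> HIT, frames=[4,1,2] (faults so far: 4)
  step 13: ref 4 -> HIT, frames=[4,1,2] (faults so far: 4)
  Optimal total faults: 4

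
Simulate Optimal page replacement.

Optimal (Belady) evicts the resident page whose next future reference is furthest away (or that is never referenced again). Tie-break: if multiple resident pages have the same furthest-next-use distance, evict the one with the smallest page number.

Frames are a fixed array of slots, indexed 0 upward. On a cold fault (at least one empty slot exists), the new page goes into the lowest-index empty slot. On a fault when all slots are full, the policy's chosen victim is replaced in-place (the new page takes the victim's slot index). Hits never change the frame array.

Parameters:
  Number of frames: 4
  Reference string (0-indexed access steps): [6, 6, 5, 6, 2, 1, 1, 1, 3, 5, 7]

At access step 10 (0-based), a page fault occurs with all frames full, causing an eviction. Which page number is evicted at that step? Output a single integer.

Step 0: ref 6 -> FAULT, frames=[6,-,-,-]
Step 1: ref 6 -> HIT, frames=[6,-,-,-]
Step 2: ref 5 -> FAULT, frames=[6,5,-,-]
Step 3: ref 6 -> HIT, frames=[6,5,-,-]
Step 4: ref 2 -> FAULT, frames=[6,5,2,-]
Step 5: ref 1 -> FAULT, frames=[6,5,2,1]
Step 6: ref 1 -> HIT, frames=[6,5,2,1]
Step 7: ref 1 -> HIT, frames=[6,5,2,1]
Step 8: ref 3 -> FAULT, evict 1, frames=[6,5,2,3]
Step 9: ref 5 -> HIT, frames=[6,5,2,3]
Step 10: ref 7 -> FAULT, evict 2, frames=[6,5,7,3]
At step 10: evicted page 2

Answer: 2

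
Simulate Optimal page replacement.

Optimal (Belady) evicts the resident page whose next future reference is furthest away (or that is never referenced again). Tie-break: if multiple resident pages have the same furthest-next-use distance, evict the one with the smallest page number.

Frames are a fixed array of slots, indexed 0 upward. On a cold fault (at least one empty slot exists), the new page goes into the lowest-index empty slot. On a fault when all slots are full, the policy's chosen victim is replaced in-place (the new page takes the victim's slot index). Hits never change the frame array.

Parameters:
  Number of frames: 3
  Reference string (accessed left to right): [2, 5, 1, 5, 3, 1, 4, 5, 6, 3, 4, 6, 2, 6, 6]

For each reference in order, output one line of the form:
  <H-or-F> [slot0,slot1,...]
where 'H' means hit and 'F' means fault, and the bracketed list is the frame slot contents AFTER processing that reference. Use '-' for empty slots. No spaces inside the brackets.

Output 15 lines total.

F [2,-,-]
F [2,5,-]
F [2,5,1]
H [2,5,1]
F [3,5,1]
H [3,5,1]
F [3,5,4]
H [3,5,4]
F [3,6,4]
H [3,6,4]
H [3,6,4]
H [3,6,4]
F [2,6,4]
H [2,6,4]
H [2,6,4]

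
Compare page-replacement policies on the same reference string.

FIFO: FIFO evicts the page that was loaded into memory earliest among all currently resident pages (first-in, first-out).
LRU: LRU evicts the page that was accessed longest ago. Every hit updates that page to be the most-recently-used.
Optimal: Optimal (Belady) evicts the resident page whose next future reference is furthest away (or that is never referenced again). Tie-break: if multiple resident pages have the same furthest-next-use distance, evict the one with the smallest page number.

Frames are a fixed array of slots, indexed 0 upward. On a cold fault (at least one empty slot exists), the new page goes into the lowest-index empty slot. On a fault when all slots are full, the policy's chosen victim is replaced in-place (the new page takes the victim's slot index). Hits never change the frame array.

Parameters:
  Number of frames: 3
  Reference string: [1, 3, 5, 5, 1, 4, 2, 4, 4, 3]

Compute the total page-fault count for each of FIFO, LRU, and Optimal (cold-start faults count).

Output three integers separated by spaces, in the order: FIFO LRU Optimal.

--- FIFO ---
  step 0: ref 1 -> FAULT, frames=[1,-,-] (faults so far: 1)
  step 1: ref 3 -> FAULT, frames=[1,3,-] (faults so far: 2)
  step 2: ref 5 -> FAULT, frames=[1,3,5] (faults so far: 3)
  step 3: ref 5 -> HIT, frames=[1,3,5] (faults so far: 3)
  step 4: ref 1 -> HIT, frames=[1,3,5] (faults so far: 3)
  step 5: ref 4 -> FAULT, evict 1, frames=[4,3,5] (faults so far: 4)
  step 6: ref 2 -> FAULT, evict 3, frames=[4,2,5] (faults so far: 5)
  step 7: ref 4 -> HIT, frames=[4,2,5] (faults so far: 5)
  step 8: ref 4 -> HIT, frames=[4,2,5] (faults so far: 5)
  step 9: ref 3 -> FAULT, evict 5, frames=[4,2,3] (faults so far: 6)
  FIFO total faults: 6
--- LRU ---
  step 0: ref 1 -> FAULT, frames=[1,-,-] (faults so far: 1)
  step 1: ref 3 -> FAULT, frames=[1,3,-] (faults so far: 2)
  step 2: ref 5 -> FAULT, frames=[1,3,5] (faults so far: 3)
  step 3: ref 5 -> HIT, frames=[1,3,5] (faults so far: 3)
  step 4: ref 1 -> HIT, frames=[1,3,5] (faults so far: 3)
  step 5: ref 4 -> FAULT, evict 3, frames=[1,4,5] (faults so far: 4)
  step 6: ref 2 -> FAULT, evict 5, frames=[1,4,2] (faults so far: 5)
  step 7: ref 4 -> HIT, frames=[1,4,2] (faults so far: 5)
  step 8: ref 4 -> HIT, frames=[1,4,2] (faults so far: 5)
  step 9: ref 3 -> FAULT, evict 1, frames=[3,4,2] (faults so far: 6)
  LRU total faults: 6
--- Optimal ---
  step 0: ref 1 -> FAULT, frames=[1,-,-] (faults so far: 1)
  step 1: ref 3 -> FAULT, frames=[1,3,-] (faults so far: 2)
  step 2: ref 5 -> FAULT, frames=[1,3,5] (faults so far: 3)
  step 3: ref 5 -> HIT, frames=[1,3,5] (faults so far: 3)
  step 4: ref 1 -> HIT, frames=[1,3,5] (faults so far: 3)
  step 5: ref 4 -> FAULT, evict 1, frames=[4,3,5] (faults so far: 4)
  step 6: ref 2 -> FAULT, evict 5, frames=[4,3,2] (faults so far: 5)
  step 7: ref 4 -> HIT, frames=[4,3,2] (faults so far: 5)
  step 8: ref 4 -> HIT, frames=[4,3,2] (faults so far: 5)
  step 9: ref 3 -> HIT, frames=[4,3,2] (faults so far: 5)
  Optimal total faults: 5

Answer: 6 6 5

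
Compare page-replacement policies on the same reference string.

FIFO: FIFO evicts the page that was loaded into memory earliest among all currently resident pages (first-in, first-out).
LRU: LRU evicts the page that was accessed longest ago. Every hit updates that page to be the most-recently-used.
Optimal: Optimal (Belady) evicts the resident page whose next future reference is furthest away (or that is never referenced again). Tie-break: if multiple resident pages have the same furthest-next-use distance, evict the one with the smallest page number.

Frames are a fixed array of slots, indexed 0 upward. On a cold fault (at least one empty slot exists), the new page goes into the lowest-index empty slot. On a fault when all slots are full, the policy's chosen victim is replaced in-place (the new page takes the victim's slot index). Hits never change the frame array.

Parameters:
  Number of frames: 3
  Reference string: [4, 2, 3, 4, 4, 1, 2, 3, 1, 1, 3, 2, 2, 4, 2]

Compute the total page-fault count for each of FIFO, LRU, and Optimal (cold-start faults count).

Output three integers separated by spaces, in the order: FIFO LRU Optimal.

Answer: 6 7 5

Derivation:
--- FIFO ---
  step 0: ref 4 -> FAULT, frames=[4,-,-] (faults so far: 1)
  step 1: ref 2 -> FAULT, frames=[4,2,-] (faults so far: 2)
  step 2: ref 3 -> FAULT, frames=[4,2,3] (faults so far: 3)
  step 3: ref 4 -> HIT, frames=[4,2,3] (faults so far: 3)
  step 4: ref 4 -> HIT, frames=[4,2,3] (faults so far: 3)
  step 5: ref 1 -> FAULT, evict 4, frames=[1,2,3] (faults so far: 4)
  step 6: ref 2 -> HIT, frames=[1,2,3] (faults so far: 4)
  step 7: ref 3 -> HIT, frames=[1,2,3] (faults so far: 4)
  step 8: ref 1 -> HIT, frames=[1,2,3] (faults so far: 4)
  step 9: ref 1 -> HIT, frames=[1,2,3] (faults so far: 4)
  step 10: ref 3 -> HIT, frames=[1,2,3] (faults so far: 4)
  step 11: ref 2 -> HIT, frames=[1,2,3] (faults so far: 4)
  step 12: ref 2 -> HIT, frames=[1,2,3] (faults so far: 4)
  step 13: ref 4 -> FAULT, evict 2, frames=[1,4,3] (faults so far: 5)
  step 14: ref 2 -> FAULT, evict 3, frames=[1,4,2] (faults so far: 6)
  FIFO total faults: 6
--- LRU ---
  step 0: ref 4 -> FAULT, frames=[4,-,-] (faults so far: 1)
  step 1: ref 2 -> FAULT, frames=[4,2,-] (faults so far: 2)
  step 2: ref 3 -> FAULT, frames=[4,2,3] (faults so far: 3)
  step 3: ref 4 -> HIT, frames=[4,2,3] (faults so far: 3)
  step 4: ref 4 -> HIT, frames=[4,2,3] (faults so far: 3)
  step 5: ref 1 -> FAULT, evict 2, frames=[4,1,3] (faults so far: 4)
  step 6: ref 2 -> FAULT, evict 3, frames=[4,1,2] (faults so far: 5)
  step 7: ref 3 -> FAULT, evict 4, frames=[3,1,2] (faults so far: 6)
  step 8: ref 1 -> HIT, frames=[3,1,2] (faults so far: 6)
  step 9: ref 1 -> HIT, frames=[3,1,2] (faults so far: 6)
  step 10: ref 3 -> HIT, frames=[3,1,2] (faults so far: 6)
  step 11: ref 2 -> HIT, frames=[3,1,2] (faults so far: 6)
  step 12: ref 2 -> HIT, frames=[3,1,2] (faults so far: 6)
  step 13: ref 4 -> FAULT, evict 1, frames=[3,4,2] (faults so far: 7)
  step 14: ref 2 -> HIT, frames=[3,4,2] (faults so far: 7)
  LRU total faults: 7
--- Optimal ---
  step 0: ref 4 -> FAULT, frames=[4,-,-] (faults so far: 1)
  step 1: ref 2 -> FAULT, frames=[4,2,-] (faults so far: 2)
  step 2: ref 3 -> FAULT, frames=[4,2,3] (faults so far: 3)
  step 3: ref 4 -> HIT, frames=[4,2,3] (faults so far: 3)
  step 4: ref 4 -> HIT, frames=[4,2,3] (faults so far: 3)
  step 5: ref 1 -> FAULT, evict 4, frames=[1,2,3] (faults so far: 4)
  step 6: ref 2 -> HIT, frames=[1,2,3] (faults so far: 4)
  step 7: ref 3 -> HIT, frames=[1,2,3] (faults so far: 4)
  step 8: ref 1 -> HIT, frames=[1,2,3] (faults so far: 4)
  step 9: ref 1 -> HIT, frames=[1,2,3] (faults so far: 4)
  step 10: ref 3 -> HIT, frames=[1,2,3] (faults so far: 4)
  step 11: ref 2 -> HIT, frames=[1,2,3] (faults so far: 4)
  step 12: ref 2 -> HIT, frames=[1,2,3] (faults so far: 4)
  step 13: ref 4 -> FAULT, evict 1, frames=[4,2,3] (faults so far: 5)
  step 14: ref 2 -> HIT, frames=[4,2,3] (faults so far: 5)
  Optimal total faults: 5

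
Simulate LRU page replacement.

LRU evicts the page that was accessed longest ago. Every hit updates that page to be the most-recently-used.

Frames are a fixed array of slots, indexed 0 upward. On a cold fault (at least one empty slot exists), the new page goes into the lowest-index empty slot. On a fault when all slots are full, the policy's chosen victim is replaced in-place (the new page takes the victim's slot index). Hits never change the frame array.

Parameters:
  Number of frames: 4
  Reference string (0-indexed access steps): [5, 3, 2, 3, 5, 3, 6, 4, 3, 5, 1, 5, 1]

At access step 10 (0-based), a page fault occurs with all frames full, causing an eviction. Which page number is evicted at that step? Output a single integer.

Answer: 6

Derivation:
Step 0: ref 5 -> FAULT, frames=[5,-,-,-]
Step 1: ref 3 -> FAULT, frames=[5,3,-,-]
Step 2: ref 2 -> FAULT, frames=[5,3,2,-]
Step 3: ref 3 -> HIT, frames=[5,3,2,-]
Step 4: ref 5 -> HIT, frames=[5,3,2,-]
Step 5: ref 3 -> HIT, frames=[5,3,2,-]
Step 6: ref 6 -> FAULT, frames=[5,3,2,6]
Step 7: ref 4 -> FAULT, evict 2, frames=[5,3,4,6]
Step 8: ref 3 -> HIT, frames=[5,3,4,6]
Step 9: ref 5 -> HIT, frames=[5,3,4,6]
Step 10: ref 1 -> FAULT, evict 6, frames=[5,3,4,1]
At step 10: evicted page 6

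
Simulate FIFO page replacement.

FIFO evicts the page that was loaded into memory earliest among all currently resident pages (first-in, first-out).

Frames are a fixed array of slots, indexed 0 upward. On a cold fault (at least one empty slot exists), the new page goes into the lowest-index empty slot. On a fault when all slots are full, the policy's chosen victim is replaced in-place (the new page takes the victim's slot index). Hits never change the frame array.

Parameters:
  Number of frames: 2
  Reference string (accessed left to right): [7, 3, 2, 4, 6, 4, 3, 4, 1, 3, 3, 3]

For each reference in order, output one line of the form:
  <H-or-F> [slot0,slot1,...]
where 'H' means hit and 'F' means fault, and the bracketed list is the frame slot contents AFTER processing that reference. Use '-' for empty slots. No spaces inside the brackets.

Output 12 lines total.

F [7,-]
F [7,3]
F [2,3]
F [2,4]
F [6,4]
H [6,4]
F [6,3]
F [4,3]
F [4,1]
F [3,1]
H [3,1]
H [3,1]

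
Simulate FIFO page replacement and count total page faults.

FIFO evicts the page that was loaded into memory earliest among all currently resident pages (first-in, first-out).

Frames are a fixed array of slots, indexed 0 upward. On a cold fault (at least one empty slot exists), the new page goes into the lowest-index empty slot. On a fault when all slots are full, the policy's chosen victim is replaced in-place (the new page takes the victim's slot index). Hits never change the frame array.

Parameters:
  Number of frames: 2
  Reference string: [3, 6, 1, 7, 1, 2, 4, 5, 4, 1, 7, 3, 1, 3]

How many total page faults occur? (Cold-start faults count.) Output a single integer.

Step 0: ref 3 → FAULT, frames=[3,-]
Step 1: ref 6 → FAULT, frames=[3,6]
Step 2: ref 1 → FAULT (evict 3), frames=[1,6]
Step 3: ref 7 → FAULT (evict 6), frames=[1,7]
Step 4: ref 1 → HIT, frames=[1,7]
Step 5: ref 2 → FAULT (evict 1), frames=[2,7]
Step 6: ref 4 → FAULT (evict 7), frames=[2,4]
Step 7: ref 5 → FAULT (evict 2), frames=[5,4]
Step 8: ref 4 → HIT, frames=[5,4]
Step 9: ref 1 → FAULT (evict 4), frames=[5,1]
Step 10: ref 7 → FAULT (evict 5), frames=[7,1]
Step 11: ref 3 → FAULT (evict 1), frames=[7,3]
Step 12: ref 1 → FAULT (evict 7), frames=[1,3]
Step 13: ref 3 → HIT, frames=[1,3]
Total faults: 11

Answer: 11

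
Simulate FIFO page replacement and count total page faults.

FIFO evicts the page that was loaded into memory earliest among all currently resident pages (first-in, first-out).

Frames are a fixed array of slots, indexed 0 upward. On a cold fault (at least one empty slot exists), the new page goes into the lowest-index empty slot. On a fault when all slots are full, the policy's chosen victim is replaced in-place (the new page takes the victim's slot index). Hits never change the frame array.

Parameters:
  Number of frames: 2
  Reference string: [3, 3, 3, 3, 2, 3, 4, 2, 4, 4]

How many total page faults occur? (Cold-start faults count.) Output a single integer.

Step 0: ref 3 → FAULT, frames=[3,-]
Step 1: ref 3 → HIT, frames=[3,-]
Step 2: ref 3 → HIT, frames=[3,-]
Step 3: ref 3 → HIT, frames=[3,-]
Step 4: ref 2 → FAULT, frames=[3,2]
Step 5: ref 3 → HIT, frames=[3,2]
Step 6: ref 4 → FAULT (evict 3), frames=[4,2]
Step 7: ref 2 → HIT, frames=[4,2]
Step 8: ref 4 → HIT, frames=[4,2]
Step 9: ref 4 → HIT, frames=[4,2]
Total faults: 3

Answer: 3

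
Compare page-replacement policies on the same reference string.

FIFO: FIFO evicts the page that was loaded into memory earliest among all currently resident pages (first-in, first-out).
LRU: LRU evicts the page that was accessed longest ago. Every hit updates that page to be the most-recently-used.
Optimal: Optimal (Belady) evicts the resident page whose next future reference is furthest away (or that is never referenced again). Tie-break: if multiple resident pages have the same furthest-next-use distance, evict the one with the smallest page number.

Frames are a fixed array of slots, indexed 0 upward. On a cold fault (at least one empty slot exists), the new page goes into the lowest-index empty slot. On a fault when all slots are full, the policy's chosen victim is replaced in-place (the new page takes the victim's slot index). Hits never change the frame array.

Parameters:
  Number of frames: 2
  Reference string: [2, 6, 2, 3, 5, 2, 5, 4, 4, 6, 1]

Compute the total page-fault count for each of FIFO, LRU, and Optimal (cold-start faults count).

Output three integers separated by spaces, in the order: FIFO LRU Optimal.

Answer: 8 8 7

Derivation:
--- FIFO ---
  step 0: ref 2 -> FAULT, frames=[2,-] (faults so far: 1)
  step 1: ref 6 -> FAULT, frames=[2,6] (faults so far: 2)
  step 2: ref 2 -> HIT, frames=[2,6] (faults so far: 2)
  step 3: ref 3 -> FAULT, evict 2, frames=[3,6] (faults so far: 3)
  step 4: ref 5 -> FAULT, evict 6, frames=[3,5] (faults so far: 4)
  step 5: ref 2 -> FAULT, evict 3, frames=[2,5] (faults so far: 5)
  step 6: ref 5 -> HIT, frames=[2,5] (faults so far: 5)
  step 7: ref 4 -> FAULT, evict 5, frames=[2,4] (faults so far: 6)
  step 8: ref 4 -> HIT, frames=[2,4] (faults so far: 6)
  step 9: ref 6 -> FAULT, evict 2, frames=[6,4] (faults so far: 7)
  step 10: ref 1 -> FAULT, evict 4, frames=[6,1] (faults so far: 8)
  FIFO total faults: 8
--- LRU ---
  step 0: ref 2 -> FAULT, frames=[2,-] (faults so far: 1)
  step 1: ref 6 -> FAULT, frames=[2,6] (faults so far: 2)
  step 2: ref 2 -> HIT, frames=[2,6] (faults so far: 2)
  step 3: ref 3 -> FAULT, evict 6, frames=[2,3] (faults so far: 3)
  step 4: ref 5 -> FAULT, evict 2, frames=[5,3] (faults so far: 4)
  step 5: ref 2 -> FAULT, evict 3, frames=[5,2] (faults so far: 5)
  step 6: ref 5 -> HIT, frames=[5,2] (faults so far: 5)
  step 7: ref 4 -> FAULT, evict 2, frames=[5,4] (faults so far: 6)
  step 8: ref 4 -> HIT, frames=[5,4] (faults so far: 6)
  step 9: ref 6 -> FAULT, evict 5, frames=[6,4] (faults so far: 7)
  step 10: ref 1 -> FAULT, evict 4, frames=[6,1] (faults so far: 8)
  LRU total faults: 8
--- Optimal ---
  step 0: ref 2 -> FAULT, frames=[2,-] (faults so far: 1)
  step 1: ref 6 -> FAULT, frames=[2,6] (faults so far: 2)
  step 2: ref 2 -> HIT, frames=[2,6] (faults so far: 2)
  step 3: ref 3 -> FAULT, evict 6, frames=[2,3] (faults so far: 3)
  step 4: ref 5 -> FAULT, evict 3, frames=[2,5] (faults so far: 4)
  step 5: ref 2 -> HIT, frames=[2,5] (faults so far: 4)
  step 6: ref 5 -> HIT, frames=[2,5] (faults so far: 4)
  step 7: ref 4 -> FAULT, evict 2, frames=[4,5] (faults so far: 5)
  step 8: ref 4 -> HIT, frames=[4,5] (faults so far: 5)
  step 9: ref 6 -> FAULT, evict 4, frames=[6,5] (faults so far: 6)
  step 10: ref 1 -> FAULT, evict 5, frames=[6,1] (faults so far: 7)
  Optimal total faults: 7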